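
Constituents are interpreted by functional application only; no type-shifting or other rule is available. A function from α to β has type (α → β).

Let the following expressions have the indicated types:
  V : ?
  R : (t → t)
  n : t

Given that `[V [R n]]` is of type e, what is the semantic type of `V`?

[V [R n]] must have type e. The sister [R n] has type t; that is not a function onto e, so V must be the functor, of type (t → e).

(t → e)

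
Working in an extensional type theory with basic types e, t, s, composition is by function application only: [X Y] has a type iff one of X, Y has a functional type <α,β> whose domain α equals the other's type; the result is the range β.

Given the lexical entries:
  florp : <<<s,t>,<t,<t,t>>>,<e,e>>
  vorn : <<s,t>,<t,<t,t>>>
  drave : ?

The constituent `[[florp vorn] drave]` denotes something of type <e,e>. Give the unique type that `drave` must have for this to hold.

<<e,e>,<e,e>>

[[florp vorn] drave] is required to be <e,e>. [florp vorn] : <e,e> cannot yield <e,e> as functor, so drave : <<e,e>,<e,e>>.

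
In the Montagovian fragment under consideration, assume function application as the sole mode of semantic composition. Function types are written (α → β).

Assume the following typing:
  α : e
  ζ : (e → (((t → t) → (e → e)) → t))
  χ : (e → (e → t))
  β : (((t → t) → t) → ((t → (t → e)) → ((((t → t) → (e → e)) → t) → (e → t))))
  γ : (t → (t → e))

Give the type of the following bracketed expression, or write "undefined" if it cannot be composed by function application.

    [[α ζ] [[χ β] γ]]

At [α ζ], ζ : (e → (((t → t) → (e → e)) → t)) takes α : e, giving (((t → t) → (e → e)) → t).
[χ β]: (e → (e → t)) and (((t → t) → t) → ((t → (t → e)) → ((((t → t) → (e → e)) → t) → (e → t)))) cannot combine by function application — type clash.

undefined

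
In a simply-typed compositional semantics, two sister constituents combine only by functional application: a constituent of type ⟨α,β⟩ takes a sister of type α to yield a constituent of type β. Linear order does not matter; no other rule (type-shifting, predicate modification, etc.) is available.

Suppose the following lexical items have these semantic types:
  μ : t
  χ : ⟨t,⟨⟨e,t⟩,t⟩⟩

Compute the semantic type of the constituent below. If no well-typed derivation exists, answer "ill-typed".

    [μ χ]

[μ χ]: functor χ : ⟨t,⟨⟨e,t⟩,t⟩⟩, argument μ : t; result ⟨⟨e,t⟩,t⟩.

⟨⟨e,t⟩,t⟩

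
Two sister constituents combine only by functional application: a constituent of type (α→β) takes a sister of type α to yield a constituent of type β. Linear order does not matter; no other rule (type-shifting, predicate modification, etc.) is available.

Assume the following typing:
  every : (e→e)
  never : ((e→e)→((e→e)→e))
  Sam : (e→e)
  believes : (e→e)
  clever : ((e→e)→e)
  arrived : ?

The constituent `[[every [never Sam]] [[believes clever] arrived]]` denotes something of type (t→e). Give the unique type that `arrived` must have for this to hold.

[[every [never Sam]] [[believes clever] arrived]] is required to be (t→e). [every [never Sam]] : e cannot yield (t→e) as functor, so [[believes clever] arrived] : (e→(t→e)).
[[believes clever] arrived] is required to be (e→(t→e)). [believes clever] : e cannot yield (e→(t→e)) as functor, so arrived : (e→(e→(t→e))).

(e→(e→(t→e)))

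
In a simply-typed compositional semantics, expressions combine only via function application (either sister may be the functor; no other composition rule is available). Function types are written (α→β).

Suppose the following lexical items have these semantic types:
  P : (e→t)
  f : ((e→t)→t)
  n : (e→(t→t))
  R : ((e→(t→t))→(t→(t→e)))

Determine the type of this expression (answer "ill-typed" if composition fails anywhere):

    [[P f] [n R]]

[P f]: f is ((e→t)→t), P is (e→t); result t.
[n R]: R is ((e→(t→t))→(t→(t→e))), n is (e→(t→t)); result (t→(t→e)).
[[P f] [n R]]: [n R] is (t→(t→e)), [P f] is t; result (t→e).

(t→e)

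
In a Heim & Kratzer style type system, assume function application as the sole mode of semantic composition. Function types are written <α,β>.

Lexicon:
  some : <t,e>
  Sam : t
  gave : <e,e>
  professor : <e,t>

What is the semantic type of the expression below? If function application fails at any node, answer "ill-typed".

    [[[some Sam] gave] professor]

t

[some Sam]: functor some : <t,e>, argument Sam : t; result e.
[[some Sam] gave]: functor gave : <e,e>, argument [some Sam] : e; result e.
[[[some Sam] gave] professor]: functor professor : <e,t>, argument [[some Sam] gave] : e; result t.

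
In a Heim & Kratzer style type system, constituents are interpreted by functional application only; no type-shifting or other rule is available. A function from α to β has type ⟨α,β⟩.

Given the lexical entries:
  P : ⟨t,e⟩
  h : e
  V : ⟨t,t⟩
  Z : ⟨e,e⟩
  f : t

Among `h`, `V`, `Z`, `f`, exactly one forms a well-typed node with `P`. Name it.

h : e — does not combine with P.
V : ⟨t,t⟩ — does not combine with P.
Z : ⟨e,e⟩ — does not combine with P.
f — combines: P : ⟨t,e⟩ takes f : t as argument, giving e.

f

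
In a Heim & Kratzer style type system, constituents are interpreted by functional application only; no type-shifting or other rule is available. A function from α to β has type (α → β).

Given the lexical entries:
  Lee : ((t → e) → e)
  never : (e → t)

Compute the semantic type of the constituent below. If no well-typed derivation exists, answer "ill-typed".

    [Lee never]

[Lee never]: ((t → e) → e) and (e → t) cannot combine by function application — type clash.

ill-typed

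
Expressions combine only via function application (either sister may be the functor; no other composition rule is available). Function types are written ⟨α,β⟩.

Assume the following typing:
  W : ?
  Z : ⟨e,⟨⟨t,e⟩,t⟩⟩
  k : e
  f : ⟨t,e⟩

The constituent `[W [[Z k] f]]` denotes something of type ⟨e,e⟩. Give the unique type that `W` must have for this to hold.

[W [[Z k] f]] is required to be ⟨e,e⟩. [[Z k] f] : t cannot yield ⟨e,e⟩ as functor, so W : ⟨t,⟨e,e⟩⟩.

⟨t,⟨e,e⟩⟩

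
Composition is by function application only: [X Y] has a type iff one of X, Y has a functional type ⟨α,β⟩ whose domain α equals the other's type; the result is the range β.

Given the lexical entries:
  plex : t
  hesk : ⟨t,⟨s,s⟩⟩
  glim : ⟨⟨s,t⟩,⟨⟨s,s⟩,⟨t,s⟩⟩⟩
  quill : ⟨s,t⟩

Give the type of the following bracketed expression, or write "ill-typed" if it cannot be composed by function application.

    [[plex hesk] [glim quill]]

⟨t,s⟩

[plex hesk]: functor hesk : ⟨t,⟨s,s⟩⟩, argument plex : t; result ⟨s,s⟩.
[glim quill]: functor glim : ⟨⟨s,t⟩,⟨⟨s,s⟩,⟨t,s⟩⟩⟩, argument quill : ⟨s,t⟩; result ⟨⟨s,s⟩,⟨t,s⟩⟩.
[[plex hesk] [glim quill]]: functor [glim quill] : ⟨⟨s,s⟩,⟨t,s⟩⟩, argument [plex hesk] : ⟨s,s⟩; result ⟨t,s⟩.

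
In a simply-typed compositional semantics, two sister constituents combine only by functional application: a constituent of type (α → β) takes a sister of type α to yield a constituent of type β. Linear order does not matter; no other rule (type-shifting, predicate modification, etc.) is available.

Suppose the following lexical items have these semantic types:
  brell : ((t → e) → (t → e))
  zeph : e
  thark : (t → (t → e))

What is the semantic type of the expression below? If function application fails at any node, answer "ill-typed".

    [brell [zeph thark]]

ill-typed

At [zeph thark]: neither e nor (t → (t → e)) can take the other as argument; the node is ill-typed.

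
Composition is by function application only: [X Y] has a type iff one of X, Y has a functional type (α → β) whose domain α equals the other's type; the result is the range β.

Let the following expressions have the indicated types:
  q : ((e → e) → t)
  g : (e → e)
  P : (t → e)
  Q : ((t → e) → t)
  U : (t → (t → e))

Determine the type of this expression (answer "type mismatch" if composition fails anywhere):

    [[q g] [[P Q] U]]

e

[q g]: q is ((e → e) → t), g is (e → e); result t.
[P Q]: Q is ((t → e) → t), P is (t → e); result t.
[[P Q] U]: U is (t → (t → e)), [P Q] is t; result (t → e).
[[q g] [[P Q] U]]: [[P Q] U] is (t → e), [q g] is t; result e.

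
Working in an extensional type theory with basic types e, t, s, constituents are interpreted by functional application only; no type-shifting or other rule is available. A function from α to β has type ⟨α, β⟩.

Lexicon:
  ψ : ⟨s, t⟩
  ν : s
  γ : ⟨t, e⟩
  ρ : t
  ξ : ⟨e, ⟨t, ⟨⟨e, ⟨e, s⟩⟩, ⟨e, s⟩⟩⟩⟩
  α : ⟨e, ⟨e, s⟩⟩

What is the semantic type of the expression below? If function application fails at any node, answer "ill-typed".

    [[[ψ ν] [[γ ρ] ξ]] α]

⟨e, s⟩

[ψ ν] — ψ of type ⟨s, t⟩ combines with ν of type s: type t.
[γ ρ] — γ of type ⟨t, e⟩ combines with ρ of type t: type e.
[[γ ρ] ξ] — ξ of type ⟨e, ⟨t, ⟨⟨e, ⟨e, s⟩⟩, ⟨e, s⟩⟩⟩⟩ combines with [γ ρ] of type e: type ⟨t, ⟨⟨e, ⟨e, s⟩⟩, ⟨e, s⟩⟩⟩.
[[ψ ν] [[γ ρ] ξ]] — [[γ ρ] ξ] of type ⟨t, ⟨⟨e, ⟨e, s⟩⟩, ⟨e, s⟩⟩⟩ combines with [ψ ν] of type t: type ⟨⟨e, ⟨e, s⟩⟩, ⟨e, s⟩⟩.
[[[ψ ν] [[γ ρ] ξ]] α] — [[ψ ν] [[γ ρ] ξ]] of type ⟨⟨e, ⟨e, s⟩⟩, ⟨e, s⟩⟩ combines with α of type ⟨e, ⟨e, s⟩⟩: type ⟨e, s⟩.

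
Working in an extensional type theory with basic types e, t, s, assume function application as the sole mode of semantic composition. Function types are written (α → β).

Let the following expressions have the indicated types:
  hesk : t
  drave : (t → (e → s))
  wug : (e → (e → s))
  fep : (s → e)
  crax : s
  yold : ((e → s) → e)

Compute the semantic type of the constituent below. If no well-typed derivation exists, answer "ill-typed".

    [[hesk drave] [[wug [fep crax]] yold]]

s

[hesk drave]: functor drave : (t → (e → s)), argument hesk : t; result (e → s).
[fep crax]: functor fep : (s → e), argument crax : s; result e.
[wug [fep crax]]: functor wug : (e → (e → s)), argument [fep crax] : e; result (e → s).
[[wug [fep crax]] yold]: functor yold : ((e → s) → e), argument [wug [fep crax]] : (e → s); result e.
[[hesk drave] [[wug [fep crax]] yold]]: functor [hesk drave] : (e → s), argument [[wug [fep crax]] yold] : e; result s.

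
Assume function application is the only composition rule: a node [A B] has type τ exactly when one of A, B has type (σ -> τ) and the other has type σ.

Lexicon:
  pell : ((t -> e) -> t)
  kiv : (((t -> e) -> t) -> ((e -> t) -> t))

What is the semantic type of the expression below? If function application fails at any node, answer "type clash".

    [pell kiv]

((e -> t) -> t)

[pell kiv]: kiv is (((t -> e) -> t) -> ((e -> t) -> t)), pell is ((t -> e) -> t); result ((e -> t) -> t).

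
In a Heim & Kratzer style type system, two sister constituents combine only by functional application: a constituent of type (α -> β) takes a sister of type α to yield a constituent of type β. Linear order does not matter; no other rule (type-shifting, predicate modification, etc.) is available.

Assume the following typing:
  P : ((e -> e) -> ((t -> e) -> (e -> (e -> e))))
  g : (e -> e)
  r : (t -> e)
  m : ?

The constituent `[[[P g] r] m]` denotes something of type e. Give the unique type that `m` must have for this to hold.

At [[[P g] r] m] (required: e): [[P g] r] is (e -> (e -> e)), which is not a function with range e; hence m is the functor — type ((e -> (e -> e)) -> e).

((e -> (e -> e)) -> e)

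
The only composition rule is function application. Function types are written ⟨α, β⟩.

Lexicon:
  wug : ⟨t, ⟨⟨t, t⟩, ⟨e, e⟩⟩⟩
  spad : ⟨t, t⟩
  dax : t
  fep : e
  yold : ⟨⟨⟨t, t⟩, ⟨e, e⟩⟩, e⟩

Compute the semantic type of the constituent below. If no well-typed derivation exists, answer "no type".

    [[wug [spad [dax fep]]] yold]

At [dax fep]: neither t nor e can take the other as argument; the node is ill-typed.

no type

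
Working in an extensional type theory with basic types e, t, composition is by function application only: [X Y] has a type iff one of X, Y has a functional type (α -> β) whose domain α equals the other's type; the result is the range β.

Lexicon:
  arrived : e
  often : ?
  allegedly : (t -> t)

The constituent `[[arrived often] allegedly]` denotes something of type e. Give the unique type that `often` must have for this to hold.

(e -> ((t -> t) -> e))

At [[arrived often] allegedly] (required: e): allegedly is (t -> t), which is not a function with range e; hence [arrived often] is the functor — type ((t -> t) -> e).
At [arrived often] (required: ((t -> t) -> e)): arrived is e, which is not a function with range ((t -> t) -> e); hence often is the functor — type (e -> ((t -> t) -> e)).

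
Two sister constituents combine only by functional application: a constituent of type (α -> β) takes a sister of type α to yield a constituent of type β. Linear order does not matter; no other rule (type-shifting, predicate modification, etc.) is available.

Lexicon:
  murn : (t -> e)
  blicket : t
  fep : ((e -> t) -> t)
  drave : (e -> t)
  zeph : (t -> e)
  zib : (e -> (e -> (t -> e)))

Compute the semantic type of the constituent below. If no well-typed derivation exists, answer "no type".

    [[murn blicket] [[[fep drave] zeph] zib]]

(t -> e)

[murn blicket]: (t -> e) applied to t yields e.
[fep drave]: ((e -> t) -> t) applied to (e -> t) yields t.
[[fep drave] zeph]: (t -> e) applied to t yields e.
[[[fep drave] zeph] zib]: (e -> (e -> (t -> e))) applied to e yields (e -> (t -> e)).
[[murn blicket] [[[fep drave] zeph] zib]]: (e -> (t -> e)) applied to e yields (t -> e).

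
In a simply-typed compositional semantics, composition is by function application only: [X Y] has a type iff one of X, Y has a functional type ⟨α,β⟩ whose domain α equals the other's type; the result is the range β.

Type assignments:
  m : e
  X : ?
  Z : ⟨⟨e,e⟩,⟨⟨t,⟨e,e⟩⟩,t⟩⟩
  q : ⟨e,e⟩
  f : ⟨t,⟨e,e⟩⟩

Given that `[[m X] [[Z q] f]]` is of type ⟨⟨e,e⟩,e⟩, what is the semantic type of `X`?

⟨e,⟨t,⟨⟨e,e⟩,e⟩⟩⟩

At [[m X] [[Z q] f]] (required: ⟨⟨e,e⟩,e⟩): [[Z q] f] is t, which is not a function with range ⟨⟨e,e⟩,e⟩; hence [m X] is the functor — type ⟨t,⟨⟨e,e⟩,e⟩⟩.
At [m X] (required: ⟨t,⟨⟨e,e⟩,e⟩⟩): m is e, which is not a function with range ⟨t,⟨⟨e,e⟩,e⟩⟩; hence X is the functor — type ⟨e,⟨t,⟨⟨e,e⟩,e⟩⟩⟩.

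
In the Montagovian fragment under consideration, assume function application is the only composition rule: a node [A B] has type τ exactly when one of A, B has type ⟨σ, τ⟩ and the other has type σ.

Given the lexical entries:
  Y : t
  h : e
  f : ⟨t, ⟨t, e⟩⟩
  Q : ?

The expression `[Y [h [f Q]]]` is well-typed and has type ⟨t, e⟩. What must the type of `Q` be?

⟨⟨t, ⟨t, e⟩⟩, ⟨e, ⟨t, ⟨t, e⟩⟩⟩⟩

At [Y [h [f Q]]] (required: ⟨t, e⟩): Y is t, which is not a function with range ⟨t, e⟩; hence [h [f Q]] is the functor — type ⟨t, ⟨t, e⟩⟩.
At [h [f Q]] (required: ⟨t, ⟨t, e⟩⟩): h is e, which is not a function with range ⟨t, ⟨t, e⟩⟩; hence [f Q] is the functor — type ⟨e, ⟨t, ⟨t, e⟩⟩⟩.
At [f Q] (required: ⟨e, ⟨t, ⟨t, e⟩⟩⟩): f is ⟨t, ⟨t, e⟩⟩, which is not a function with range ⟨e, ⟨t, ⟨t, e⟩⟩⟩; hence Q is the functor — type ⟨⟨t, ⟨t, e⟩⟩, ⟨e, ⟨t, ⟨t, e⟩⟩⟩⟩.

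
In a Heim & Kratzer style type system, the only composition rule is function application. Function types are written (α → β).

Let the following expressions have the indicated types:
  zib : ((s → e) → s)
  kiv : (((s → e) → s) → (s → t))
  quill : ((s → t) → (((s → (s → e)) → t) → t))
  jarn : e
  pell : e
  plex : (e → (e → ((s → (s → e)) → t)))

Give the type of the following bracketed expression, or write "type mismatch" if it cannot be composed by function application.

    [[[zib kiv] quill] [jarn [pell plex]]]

[zib kiv]: functor kiv : (((s → e) → s) → (s → t)), argument zib : ((s → e) → s); result (s → t).
[[zib kiv] quill]: functor quill : ((s → t) → (((s → (s → e)) → t) → t)), argument [zib kiv] : (s → t); result (((s → (s → e)) → t) → t).
[pell plex]: functor plex : (e → (e → ((s → (s → e)) → t))), argument pell : e; result (e → ((s → (s → e)) → t)).
[jarn [pell plex]]: functor [pell plex] : (e → ((s → (s → e)) → t)), argument jarn : e; result ((s → (s → e)) → t).
[[[zib kiv] quill] [jarn [pell plex]]]: functor [[zib kiv] quill] : (((s → (s → e)) → t) → t), argument [jarn [pell plex]] : ((s → (s → e)) → t); result t.

t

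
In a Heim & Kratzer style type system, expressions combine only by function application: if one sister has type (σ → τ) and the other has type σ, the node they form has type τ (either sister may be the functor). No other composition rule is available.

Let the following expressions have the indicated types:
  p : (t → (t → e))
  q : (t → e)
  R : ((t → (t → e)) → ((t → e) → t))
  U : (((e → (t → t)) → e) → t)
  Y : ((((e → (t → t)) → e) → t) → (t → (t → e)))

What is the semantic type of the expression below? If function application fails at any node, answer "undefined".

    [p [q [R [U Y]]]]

[U Y]: ((((e → (t → t)) → e) → t) → (t → (t → e))) applied to (((e → (t → t)) → e) → t) yields (t → (t → e)).
[R [U Y]]: ((t → (t → e)) → ((t → e) → t)) applied to (t → (t → e)) yields ((t → e) → t).
[q [R [U Y]]]: ((t → e) → t) applied to (t → e) yields t.
[p [q [R [U Y]]]]: (t → (t → e)) applied to t yields (t → e).

(t → e)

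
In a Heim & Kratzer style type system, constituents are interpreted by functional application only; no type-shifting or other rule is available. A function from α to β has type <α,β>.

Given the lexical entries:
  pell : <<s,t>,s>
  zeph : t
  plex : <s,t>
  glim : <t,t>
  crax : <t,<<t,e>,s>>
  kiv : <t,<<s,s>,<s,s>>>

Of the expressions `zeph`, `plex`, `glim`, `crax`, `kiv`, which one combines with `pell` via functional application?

zeph : t — neither side's domain matches the other.
plex — combines: pell : <<s,t>,s> takes plex : <s,t> as argument, giving s.
glim : <t,t> — neither side's domain matches the other.
crax : <t,<<t,e>,s>> — neither side's domain matches the other.
kiv : <t,<<s,s>,<s,s>>> — neither side's domain matches the other.

plex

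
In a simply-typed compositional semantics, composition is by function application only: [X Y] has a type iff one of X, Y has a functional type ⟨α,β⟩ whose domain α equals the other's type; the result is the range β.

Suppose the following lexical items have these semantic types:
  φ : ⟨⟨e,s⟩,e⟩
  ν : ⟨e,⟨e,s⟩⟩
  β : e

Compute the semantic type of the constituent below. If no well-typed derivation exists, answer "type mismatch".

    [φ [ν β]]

e

[ν β] — ν of type ⟨e,⟨e,s⟩⟩ combines with β of type e: type ⟨e,s⟩.
[φ [ν β]] — φ of type ⟨⟨e,s⟩,e⟩ combines with [ν β] of type ⟨e,s⟩: type e.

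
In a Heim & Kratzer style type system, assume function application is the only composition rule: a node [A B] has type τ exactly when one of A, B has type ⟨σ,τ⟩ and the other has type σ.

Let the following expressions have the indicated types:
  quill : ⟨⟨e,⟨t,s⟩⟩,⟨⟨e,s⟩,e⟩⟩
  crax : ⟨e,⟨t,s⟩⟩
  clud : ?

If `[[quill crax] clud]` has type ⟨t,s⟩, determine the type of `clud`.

[[quill crax] clud] is required to be ⟨t,s⟩. [quill crax] : ⟨⟨e,s⟩,e⟩ cannot yield ⟨t,s⟩ as functor, so clud : ⟨⟨⟨e,s⟩,e⟩,⟨t,s⟩⟩.

⟨⟨⟨e,s⟩,e⟩,⟨t,s⟩⟩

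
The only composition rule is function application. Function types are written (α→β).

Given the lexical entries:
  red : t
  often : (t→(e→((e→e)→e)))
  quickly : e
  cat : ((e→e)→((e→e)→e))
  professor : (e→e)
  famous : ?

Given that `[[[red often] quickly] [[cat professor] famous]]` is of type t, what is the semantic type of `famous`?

(((e→e)→e)→(((e→e)→e)→t))

[[[red often] quickly] [[cat professor] famous]] must have type t. The sister [[red often] quickly] has type ((e→e)→e); that is not a function onto t, so [[cat professor] famous] must be the functor, of type (((e→e)→e)→t).
[[cat professor] famous] must have type (((e→e)→e)→t). The sister [cat professor] has type ((e→e)→e); that is not a function onto (((e→e)→e)→t), so famous must be the functor, of type (((e→e)→e)→(((e→e)→e)→t)).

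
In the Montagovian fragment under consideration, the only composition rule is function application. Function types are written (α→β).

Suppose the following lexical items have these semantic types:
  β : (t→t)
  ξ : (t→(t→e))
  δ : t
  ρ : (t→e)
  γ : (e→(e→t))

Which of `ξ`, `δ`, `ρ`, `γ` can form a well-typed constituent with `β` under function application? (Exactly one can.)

ξ : (t→(t→e)) — β needs t; ξ needs t; neither fits.
δ — combines: β : (t→t) takes δ : t as argument, giving t.
ρ : (t→e) — β needs t; ρ needs t; neither fits.
γ : (e→(e→t)) — β needs t; γ needs e; neither fits.

δ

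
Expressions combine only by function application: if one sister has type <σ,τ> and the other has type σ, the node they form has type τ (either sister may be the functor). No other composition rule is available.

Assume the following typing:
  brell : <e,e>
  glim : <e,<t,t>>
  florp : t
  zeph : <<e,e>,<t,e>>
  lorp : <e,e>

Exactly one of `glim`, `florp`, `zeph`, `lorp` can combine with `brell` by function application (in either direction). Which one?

zeph

glim : <e,<t,t>> — neither side's domain matches the other.
florp : t — neither side's domain matches the other.
zeph — combines: zeph : <<e,e>,<t,e>> takes brell : <e,e> as argument, giving <t,e>.
lorp : <e,e> — neither side's domain matches the other.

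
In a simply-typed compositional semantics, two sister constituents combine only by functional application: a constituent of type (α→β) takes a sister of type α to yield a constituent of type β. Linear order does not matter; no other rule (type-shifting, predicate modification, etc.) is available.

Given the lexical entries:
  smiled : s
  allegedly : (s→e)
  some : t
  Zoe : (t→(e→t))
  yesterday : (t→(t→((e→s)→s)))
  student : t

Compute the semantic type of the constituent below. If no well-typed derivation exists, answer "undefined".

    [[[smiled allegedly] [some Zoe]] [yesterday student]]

[smiled allegedly]: functor allegedly : (s→e), argument smiled : s; result e.
[some Zoe]: functor Zoe : (t→(e→t)), argument some : t; result (e→t).
[[smiled allegedly] [some Zoe]]: functor [some Zoe] : (e→t), argument [smiled allegedly] : e; result t.
[yesterday student]: functor yesterday : (t→(t→((e→s)→s))), argument student : t; result (t→((e→s)→s)).
[[[smiled allegedly] [some Zoe]] [yesterday student]]: functor [yesterday student] : (t→((e→s)→s)), argument [[smiled allegedly] [some Zoe]] : t; result ((e→s)→s).

((e→s)→s)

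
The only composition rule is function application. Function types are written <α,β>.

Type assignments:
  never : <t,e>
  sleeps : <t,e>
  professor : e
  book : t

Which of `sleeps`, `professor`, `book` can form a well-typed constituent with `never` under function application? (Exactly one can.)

sleeps : <t,e> — does not combine with never.
professor : e — does not combine with never.
book — combines: never : <t,e> takes book : t as argument, giving e.

book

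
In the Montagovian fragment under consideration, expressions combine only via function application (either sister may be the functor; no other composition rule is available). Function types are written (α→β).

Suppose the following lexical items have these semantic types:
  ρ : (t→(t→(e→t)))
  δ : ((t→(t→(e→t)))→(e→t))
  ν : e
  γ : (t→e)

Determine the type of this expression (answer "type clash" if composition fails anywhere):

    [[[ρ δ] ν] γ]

e

At [ρ δ], δ : ((t→(t→(e→t)))→(e→t)) takes ρ : (t→(t→(e→t))), giving (e→t).
At [[ρ δ] ν], [ρ δ] : (e→t) takes ν : e, giving t.
At [[[ρ δ] ν] γ], γ : (t→e) takes [[ρ δ] ν] : t, giving e.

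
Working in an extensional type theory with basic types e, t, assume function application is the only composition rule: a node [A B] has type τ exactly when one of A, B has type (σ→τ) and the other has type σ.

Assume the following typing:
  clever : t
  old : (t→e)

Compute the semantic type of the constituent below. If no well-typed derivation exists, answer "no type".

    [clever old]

e

[clever old]: (t→e) applied to t yields e.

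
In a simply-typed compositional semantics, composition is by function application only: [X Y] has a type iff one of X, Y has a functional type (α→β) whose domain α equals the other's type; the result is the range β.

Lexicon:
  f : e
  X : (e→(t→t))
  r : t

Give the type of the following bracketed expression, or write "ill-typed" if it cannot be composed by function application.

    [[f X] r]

t

At [f X], X : (e→(t→t)) takes f : e, giving (t→t).
At [[f X] r], [f X] : (t→t) takes r : t, giving t.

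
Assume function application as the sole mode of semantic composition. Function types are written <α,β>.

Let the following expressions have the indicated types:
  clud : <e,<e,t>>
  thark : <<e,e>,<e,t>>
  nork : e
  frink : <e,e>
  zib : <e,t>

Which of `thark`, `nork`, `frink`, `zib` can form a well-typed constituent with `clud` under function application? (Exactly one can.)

nork

thark : <<e,e>,<e,t>> — clud needs e; thark needs <e,e>; neither fits.
nork — combines: clud : <e,<e,t>> takes nork : e as argument, giving <e,t>.
frink : <e,e> — clud needs e; frink needs e; neither fits.
zib : <e,t> — clud needs e; zib needs e; neither fits.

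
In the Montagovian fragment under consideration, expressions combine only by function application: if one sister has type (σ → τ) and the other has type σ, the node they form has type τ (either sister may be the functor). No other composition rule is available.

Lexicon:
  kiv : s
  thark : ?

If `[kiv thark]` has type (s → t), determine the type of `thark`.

[kiv thark] is required to be (s → t). kiv : s cannot yield (s → t) as functor, so thark : (s → (s → t)).

(s → (s → t))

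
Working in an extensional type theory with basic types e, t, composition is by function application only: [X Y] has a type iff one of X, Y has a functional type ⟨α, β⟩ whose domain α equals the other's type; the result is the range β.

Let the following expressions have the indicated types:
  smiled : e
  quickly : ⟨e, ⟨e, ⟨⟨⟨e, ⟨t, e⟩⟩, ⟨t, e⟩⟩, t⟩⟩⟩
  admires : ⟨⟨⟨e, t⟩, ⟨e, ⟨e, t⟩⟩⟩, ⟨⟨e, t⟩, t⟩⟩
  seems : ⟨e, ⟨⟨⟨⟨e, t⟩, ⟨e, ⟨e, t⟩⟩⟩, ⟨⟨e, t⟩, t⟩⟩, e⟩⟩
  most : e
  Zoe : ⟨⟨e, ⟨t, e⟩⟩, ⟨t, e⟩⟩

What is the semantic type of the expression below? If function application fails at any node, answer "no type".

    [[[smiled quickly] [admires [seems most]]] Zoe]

t

[smiled quickly]: functor quickly : ⟨e, ⟨e, ⟨⟨⟨e, ⟨t, e⟩⟩, ⟨t, e⟩⟩, t⟩⟩⟩, argument smiled : e; result ⟨e, ⟨⟨⟨e, ⟨t, e⟩⟩, ⟨t, e⟩⟩, t⟩⟩.
[seems most]: functor seems : ⟨e, ⟨⟨⟨⟨e, t⟩, ⟨e, ⟨e, t⟩⟩⟩, ⟨⟨e, t⟩, t⟩⟩, e⟩⟩, argument most : e; result ⟨⟨⟨⟨e, t⟩, ⟨e, ⟨e, t⟩⟩⟩, ⟨⟨e, t⟩, t⟩⟩, e⟩.
[admires [seems most]]: functor [seems most] : ⟨⟨⟨⟨e, t⟩, ⟨e, ⟨e, t⟩⟩⟩, ⟨⟨e, t⟩, t⟩⟩, e⟩, argument admires : ⟨⟨⟨e, t⟩, ⟨e, ⟨e, t⟩⟩⟩, ⟨⟨e, t⟩, t⟩⟩; result e.
[[smiled quickly] [admires [seems most]]]: functor [smiled quickly] : ⟨e, ⟨⟨⟨e, ⟨t, e⟩⟩, ⟨t, e⟩⟩, t⟩⟩, argument [admires [seems most]] : e; result ⟨⟨⟨e, ⟨t, e⟩⟩, ⟨t, e⟩⟩, t⟩.
[[[smiled quickly] [admires [seems most]]] Zoe]: functor [[smiled quickly] [admires [seems most]]] : ⟨⟨⟨e, ⟨t, e⟩⟩, ⟨t, e⟩⟩, t⟩, argument Zoe : ⟨⟨e, ⟨t, e⟩⟩, ⟨t, e⟩⟩; result t.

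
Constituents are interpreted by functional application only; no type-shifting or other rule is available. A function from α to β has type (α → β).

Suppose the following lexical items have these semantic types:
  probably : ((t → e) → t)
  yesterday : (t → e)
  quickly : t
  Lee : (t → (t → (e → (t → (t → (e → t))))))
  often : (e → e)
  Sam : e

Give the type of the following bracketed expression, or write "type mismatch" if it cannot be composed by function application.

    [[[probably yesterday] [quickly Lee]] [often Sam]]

[probably yesterday]: probably is ((t → e) → t), yesterday is (t → e); result t.
[quickly Lee]: Lee is (t → (t → (e → (t → (t → (e → t)))))), quickly is t; result (t → (e → (t → (t → (e → t))))).
[[probably yesterday] [quickly Lee]]: [quickly Lee] is (t → (e → (t → (t → (e → t))))), [probably yesterday] is t; result (e → (t → (t → (e → t)))).
[often Sam]: often is (e → e), Sam is e; result e.
[[[probably yesterday] [quickly Lee]] [often Sam]]: [[probably yesterday] [quickly Lee]] is (e → (t → (t → (e → t)))), [often Sam] is e; result (t → (t → (e → t))).

(t → (t → (e → t)))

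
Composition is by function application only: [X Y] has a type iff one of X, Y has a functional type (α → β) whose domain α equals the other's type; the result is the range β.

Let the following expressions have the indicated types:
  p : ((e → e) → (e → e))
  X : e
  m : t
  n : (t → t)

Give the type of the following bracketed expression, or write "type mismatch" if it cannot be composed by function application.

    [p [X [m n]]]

type mismatch

[m n]: functor n : (t → t), argument m : t; result t.
[X [m n]]: e and t cannot combine by function application — type clash.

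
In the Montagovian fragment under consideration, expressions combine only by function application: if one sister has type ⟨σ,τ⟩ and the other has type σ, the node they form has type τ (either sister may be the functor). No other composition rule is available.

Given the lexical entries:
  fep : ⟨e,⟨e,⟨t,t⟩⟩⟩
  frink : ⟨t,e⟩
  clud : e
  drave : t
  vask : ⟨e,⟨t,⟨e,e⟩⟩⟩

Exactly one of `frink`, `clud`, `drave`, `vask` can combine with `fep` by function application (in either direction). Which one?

clud

frink : ⟨t,e⟩ — no; fep wants e, and frink wants t.
clud — combines: fep : ⟨e,⟨e,⟨t,t⟩⟩⟩ takes clud : e as argument, giving ⟨e,⟨t,t⟩⟩.
drave : t — no; fep wants e, and drave wants nothing (atomic).
vask : ⟨e,⟨t,⟨e,e⟩⟩⟩ — no; fep wants e, and vask wants e.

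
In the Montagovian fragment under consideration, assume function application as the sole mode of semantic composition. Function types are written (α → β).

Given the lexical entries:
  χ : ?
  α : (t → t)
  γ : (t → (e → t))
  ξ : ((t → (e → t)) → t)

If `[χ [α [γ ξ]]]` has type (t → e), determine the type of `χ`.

(t → (t → e))

[χ [α [γ ξ]]] is required to be (t → e). [α [γ ξ]] : t cannot yield (t → e) as functor, so χ : (t → (t → e)).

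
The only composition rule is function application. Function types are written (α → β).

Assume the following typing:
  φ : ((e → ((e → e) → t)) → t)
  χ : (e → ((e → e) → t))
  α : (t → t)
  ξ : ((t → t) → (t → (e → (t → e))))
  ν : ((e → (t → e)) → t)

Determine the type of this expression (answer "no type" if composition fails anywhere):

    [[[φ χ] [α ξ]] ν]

At [φ χ], φ : ((e → ((e → e) → t)) → t) takes χ : (e → ((e → e) → t)), giving t.
At [α ξ], ξ : ((t → t) → (t → (e → (t → e)))) takes α : (t → t), giving (t → (e → (t → e))).
At [[φ χ] [α ξ]], [α ξ] : (t → (e → (t → e))) takes [φ χ] : t, giving (e → (t → e)).
At [[[φ χ] [α ξ]] ν], ν : ((e → (t → e)) → t) takes [[φ χ] [α ξ]] : (e → (t → e)), giving t.

t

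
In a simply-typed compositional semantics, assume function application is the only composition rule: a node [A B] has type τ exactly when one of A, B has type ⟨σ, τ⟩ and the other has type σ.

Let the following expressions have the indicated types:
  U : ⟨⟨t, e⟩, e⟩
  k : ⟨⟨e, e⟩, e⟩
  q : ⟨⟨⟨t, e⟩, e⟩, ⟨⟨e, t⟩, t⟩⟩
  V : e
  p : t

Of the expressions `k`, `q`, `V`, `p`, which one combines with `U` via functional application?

k : ⟨⟨e, e⟩, e⟩ — U needs ⟨t, e⟩; k needs ⟨e, e⟩; neither fits.
q — combines: q : ⟨⟨⟨t, e⟩, e⟩, ⟨⟨e, t⟩, t⟩⟩ takes U : ⟨⟨t, e⟩, e⟩ as argument, giving ⟨⟨e, t⟩, t⟩.
V : e — U needs ⟨t, e⟩; V needs nothing (atomic); neither fits.
p : t — U needs ⟨t, e⟩; p needs nothing (atomic); neither fits.

q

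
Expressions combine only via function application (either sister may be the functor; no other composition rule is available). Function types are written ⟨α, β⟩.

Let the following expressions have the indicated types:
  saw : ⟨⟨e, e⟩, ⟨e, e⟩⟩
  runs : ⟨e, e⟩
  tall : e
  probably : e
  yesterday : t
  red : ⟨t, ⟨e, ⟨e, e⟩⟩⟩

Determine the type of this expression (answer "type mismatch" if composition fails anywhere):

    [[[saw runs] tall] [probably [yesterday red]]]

e

At [saw runs], saw : ⟨⟨e, e⟩, ⟨e, e⟩⟩ takes runs : ⟨e, e⟩, giving ⟨e, e⟩.
At [[saw runs] tall], [saw runs] : ⟨e, e⟩ takes tall : e, giving e.
At [yesterday red], red : ⟨t, ⟨e, ⟨e, e⟩⟩⟩ takes yesterday : t, giving ⟨e, ⟨e, e⟩⟩.
At [probably [yesterday red]], [yesterday red] : ⟨e, ⟨e, e⟩⟩ takes probably : e, giving ⟨e, e⟩.
At [[[saw runs] tall] [probably [yesterday red]]], [probably [yesterday red]] : ⟨e, e⟩ takes [[saw runs] tall] : e, giving e.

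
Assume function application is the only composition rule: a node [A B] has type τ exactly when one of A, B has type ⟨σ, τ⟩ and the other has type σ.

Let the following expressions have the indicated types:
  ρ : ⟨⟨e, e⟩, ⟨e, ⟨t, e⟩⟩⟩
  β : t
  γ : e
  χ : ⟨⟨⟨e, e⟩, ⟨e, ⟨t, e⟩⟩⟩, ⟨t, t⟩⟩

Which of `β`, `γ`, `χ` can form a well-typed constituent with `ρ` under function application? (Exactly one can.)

χ

β : t — ρ needs ⟨e, e⟩; β needs nothing (atomic); neither fits.
γ : e — ρ needs ⟨e, e⟩; γ needs nothing (atomic); neither fits.
χ — combines: χ : ⟨⟨⟨e, e⟩, ⟨e, ⟨t, e⟩⟩⟩, ⟨t, t⟩⟩ takes ρ : ⟨⟨e, e⟩, ⟨e, ⟨t, e⟩⟩⟩ as argument, giving ⟨t, t⟩.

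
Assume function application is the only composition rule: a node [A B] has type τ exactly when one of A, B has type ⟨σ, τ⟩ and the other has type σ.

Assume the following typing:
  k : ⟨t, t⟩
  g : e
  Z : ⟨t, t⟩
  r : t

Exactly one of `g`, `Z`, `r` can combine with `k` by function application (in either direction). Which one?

g : e — neither side's domain matches the other.
Z : ⟨t, t⟩ — neither side's domain matches the other.
r — combines: k : ⟨t, t⟩ takes r : t as argument, giving t.

r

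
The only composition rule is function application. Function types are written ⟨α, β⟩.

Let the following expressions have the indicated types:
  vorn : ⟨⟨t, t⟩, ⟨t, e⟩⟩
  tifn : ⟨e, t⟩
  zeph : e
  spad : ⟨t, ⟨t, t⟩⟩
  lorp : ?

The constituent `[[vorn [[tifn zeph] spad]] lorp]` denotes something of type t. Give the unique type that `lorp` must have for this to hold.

⟨⟨t, e⟩, t⟩

[[vorn [[tifn zeph] spad]] lorp] must have type t. The sister [vorn [[tifn zeph] spad]] has type ⟨t, e⟩; that is not a function onto t, so lorp must be the functor, of type ⟨⟨t, e⟩, t⟩.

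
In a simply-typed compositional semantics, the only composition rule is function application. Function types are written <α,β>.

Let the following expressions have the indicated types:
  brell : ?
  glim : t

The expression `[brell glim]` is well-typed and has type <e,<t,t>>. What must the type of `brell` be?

<t,<e,<t,t>>>

At [brell glim] (required: <e,<t,t>>): glim is t, which is not a function with range <e,<t,t>>; hence brell is the functor — type <t,<e,<t,t>>>.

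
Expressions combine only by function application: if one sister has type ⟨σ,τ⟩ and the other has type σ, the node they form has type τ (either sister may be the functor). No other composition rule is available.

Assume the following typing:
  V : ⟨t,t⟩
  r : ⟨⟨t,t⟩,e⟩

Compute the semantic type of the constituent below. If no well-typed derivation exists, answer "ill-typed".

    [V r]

e

[V r]: functor r : ⟨⟨t,t⟩,e⟩, argument V : ⟨t,t⟩; result e.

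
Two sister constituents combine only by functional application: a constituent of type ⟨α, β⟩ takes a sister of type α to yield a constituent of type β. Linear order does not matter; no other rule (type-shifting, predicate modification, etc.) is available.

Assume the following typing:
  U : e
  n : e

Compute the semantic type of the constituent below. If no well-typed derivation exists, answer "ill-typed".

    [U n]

At [U n]: neither e nor e can take the other as argument; the node is ill-typed.

ill-typed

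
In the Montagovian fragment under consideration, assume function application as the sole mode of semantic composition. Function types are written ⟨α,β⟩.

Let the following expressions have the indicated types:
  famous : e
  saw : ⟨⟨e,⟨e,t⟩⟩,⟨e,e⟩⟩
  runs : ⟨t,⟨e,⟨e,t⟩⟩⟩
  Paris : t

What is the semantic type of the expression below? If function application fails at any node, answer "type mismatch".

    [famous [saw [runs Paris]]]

[runs Paris]: ⟨t,⟨e,⟨e,t⟩⟩⟩ applied to t yields ⟨e,⟨e,t⟩⟩.
[saw [runs Paris]]: ⟨⟨e,⟨e,t⟩⟩,⟨e,e⟩⟩ applied to ⟨e,⟨e,t⟩⟩ yields ⟨e,e⟩.
[famous [saw [runs Paris]]]: ⟨e,e⟩ applied to e yields e.

e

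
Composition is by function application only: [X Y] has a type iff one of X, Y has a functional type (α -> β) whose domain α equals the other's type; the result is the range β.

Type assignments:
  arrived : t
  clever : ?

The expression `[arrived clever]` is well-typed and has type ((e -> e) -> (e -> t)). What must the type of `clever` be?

(t -> ((e -> e) -> (e -> t)))

For [arrived clever] to have type ((e -> e) -> (e -> t)) with arrived of type t, clever must be the function: clever : (t -> ((e -> e) -> (e -> t))).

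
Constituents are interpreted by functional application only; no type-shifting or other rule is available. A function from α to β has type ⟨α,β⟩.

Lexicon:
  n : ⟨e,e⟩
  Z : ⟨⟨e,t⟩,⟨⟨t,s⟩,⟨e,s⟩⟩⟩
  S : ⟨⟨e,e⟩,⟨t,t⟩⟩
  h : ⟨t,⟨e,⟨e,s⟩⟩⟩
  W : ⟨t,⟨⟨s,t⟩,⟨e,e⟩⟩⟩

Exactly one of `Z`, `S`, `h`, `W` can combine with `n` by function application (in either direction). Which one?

Z : ⟨⟨e,t⟩,⟨⟨t,s⟩,⟨e,s⟩⟩⟩ — does not combine with n.
S — combines: S : ⟨⟨e,e⟩,⟨t,t⟩⟩ takes n : ⟨e,e⟩ as argument, giving ⟨t,t⟩.
h : ⟨t,⟨e,⟨e,s⟩⟩⟩ — does not combine with n.
W : ⟨t,⟨⟨s,t⟩,⟨e,e⟩⟩⟩ — does not combine with n.

S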